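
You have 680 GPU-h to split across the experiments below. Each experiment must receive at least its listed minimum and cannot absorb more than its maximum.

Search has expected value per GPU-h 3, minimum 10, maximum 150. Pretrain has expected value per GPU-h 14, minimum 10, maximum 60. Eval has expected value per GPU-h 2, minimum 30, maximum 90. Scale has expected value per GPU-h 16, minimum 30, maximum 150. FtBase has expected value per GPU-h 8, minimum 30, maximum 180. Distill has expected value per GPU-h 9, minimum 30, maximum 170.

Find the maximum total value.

Meeting every minimum uses 10+10+30+30+30+30 = 140 GPU-h, leaving 540.
Highest expected value per GPU-h first: Scale 16 > Pretrain 14 > Distill 9 > FtBase 8 > Search 3 > Eval 2.
Scale takes 120 more to reach its cap of 150 → 420 left.
Give Pretrain 50 more to hit its cap of 60 → 370 left.
Distill takes 140 more to reach its cap of 170 → 230 left.
Give FtBase 150 more to hit its cap of 180 → 80 left.
Search has room for 140 more but only 80 remain, so it gets 90.
Total = 3×90 + 14×60 + 2×30 + 16×150 + 8×180 + 9×170 = 6540.

6540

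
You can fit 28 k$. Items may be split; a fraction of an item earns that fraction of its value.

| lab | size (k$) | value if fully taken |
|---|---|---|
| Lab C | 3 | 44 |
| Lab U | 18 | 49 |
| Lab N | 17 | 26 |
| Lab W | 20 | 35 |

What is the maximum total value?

Best value per unit of size first: Lab C 44/3≈14.7, Lab U 49/18≈2.72, Lab W 35/20≈1.75, Lab N 26/17≈1.53.
All 3 k$ of Lab C fit (value 44) → 25 remain.
All 18 k$ of Lab U fit (value 49) → 7 remain.
Only 7 k$ remain; take 7/20 of Lab W for value 35×7/20 = 12.25.
Total value = 105.25.

105.25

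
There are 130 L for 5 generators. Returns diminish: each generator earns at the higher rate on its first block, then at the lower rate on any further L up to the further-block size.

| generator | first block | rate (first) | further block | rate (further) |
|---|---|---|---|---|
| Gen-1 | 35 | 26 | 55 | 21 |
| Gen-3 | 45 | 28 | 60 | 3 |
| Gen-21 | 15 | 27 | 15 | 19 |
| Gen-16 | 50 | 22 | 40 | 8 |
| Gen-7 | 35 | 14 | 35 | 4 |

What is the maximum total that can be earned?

Treat each block as its own option and order by rate: Gen-3/first 28 > Gen-21/first 27 > Gen-1/first 26 > Gen-16/first 22 > Gen-1/second 21 > Gen-21/second 19 > Gen-7/first 14 > Gen-16/second 8 > Gen-7/second 4 > Gen-3/second 3.
Gen-3 first at 28: fill all 45 ; 85 left.
Gen-21 first at 27: fill all 15 ; 70 left.
Gen-1/first (26): +35 ; 35 left.
35 remain; put them into Gen-16 first at 22.
Total = 28×45 + 27×15 + 26×35 + 22×35 = 3345.

3345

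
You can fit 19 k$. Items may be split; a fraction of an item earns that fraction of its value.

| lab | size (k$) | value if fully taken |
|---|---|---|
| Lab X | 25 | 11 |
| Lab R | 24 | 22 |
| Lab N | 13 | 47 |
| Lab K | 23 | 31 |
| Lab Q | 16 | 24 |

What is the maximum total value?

56

Sort by value density: Lab N 47/13≈3.62, Lab Q 24/16≈1.5, Lab K 31/23≈1.35, Lab R 22/24≈0.917, Lab X 11/25≈0.44.
Lab N: take in full, 13 k$ for value 47 → 6 left.
Only 6 k$ remain; take 6/16 of Lab Q for value 24×6/16 = 9.
Total value = 56.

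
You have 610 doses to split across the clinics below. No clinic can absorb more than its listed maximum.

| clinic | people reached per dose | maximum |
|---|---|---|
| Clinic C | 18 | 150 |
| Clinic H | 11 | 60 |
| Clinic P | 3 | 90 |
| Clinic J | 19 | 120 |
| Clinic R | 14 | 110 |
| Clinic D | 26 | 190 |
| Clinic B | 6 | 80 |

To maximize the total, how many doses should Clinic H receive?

40

Order the clinics by people reached per dose: Clinic D 26 > Clinic J 19 > Clinic C 18 > Clinic R 14 > Clinic H 11 > Clinic B 6 > Clinic P 3.
Give Clinic D 190 to hit its cap of 190 → 420 left.
Clinic J takes 120 to reach its cap of 120 → 300 left.
Clinic C takes 150 to reach its cap of 150 → 150 left.
Give Clinic R 110 to hit its cap of 110 → 40 left.
Clinic H: +40 (room for 60) → 40. Pool exhausted.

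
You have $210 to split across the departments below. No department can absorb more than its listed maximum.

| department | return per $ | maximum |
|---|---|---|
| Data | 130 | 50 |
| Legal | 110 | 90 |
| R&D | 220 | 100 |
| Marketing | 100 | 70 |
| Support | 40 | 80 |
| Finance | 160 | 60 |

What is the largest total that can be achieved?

Rank by return per $: R&D 220 > Finance 160 > Data 130 > Legal 110 > Marketing 100 > Support 40.
R&D takes 100 to reach its cap of 100 ; 110 left.
Finance: +60 to 60 (cap) ; 50 left.
Data takes 50 to reach its cap of 50 ; 0 left.
Total = 130×50 + 220×100 + 160×60 = 38100.

38100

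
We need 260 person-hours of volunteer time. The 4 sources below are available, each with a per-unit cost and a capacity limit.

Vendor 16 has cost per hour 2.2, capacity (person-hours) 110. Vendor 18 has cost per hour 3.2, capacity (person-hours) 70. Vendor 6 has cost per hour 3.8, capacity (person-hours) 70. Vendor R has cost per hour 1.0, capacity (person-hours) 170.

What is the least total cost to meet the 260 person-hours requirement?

368

Use sources in increasing cost order.
Vendor R at 1.0: take all 170 person-hours ; 90 still needed.
Vendor 16 (2.2): take the remaining 90 ; done.
Vendor 18, Vendor 6: unused.
Cost = 170×1.0 + 90×2.2 = 368.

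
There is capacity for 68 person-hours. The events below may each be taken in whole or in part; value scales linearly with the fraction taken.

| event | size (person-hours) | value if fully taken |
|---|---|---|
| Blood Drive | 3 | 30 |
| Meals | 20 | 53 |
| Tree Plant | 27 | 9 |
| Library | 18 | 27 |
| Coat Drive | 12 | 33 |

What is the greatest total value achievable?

148

Best value per unit of size first: Blood Drive 30/3≈10, Coat Drive 33/12≈2.75, Meals 53/20≈2.65, Library 27/18≈1.5, Tree Plant 9/27≈0.333.
All 3 person-hours of Blood Drive fit (value 30) — 65 remain.
Take all of Coat Drive (12 person-hours, value 33) — 53 person-hours left.
Take all of Meals (20 person-hours, value 53) — 33 person-hours left.
Take all of Library (18 person-hours, value 27) — 15 person-hours left.
15 person-hours left: a 15/27 share of Tree Plant gives 9×15/27 = 5.
Total value = 148.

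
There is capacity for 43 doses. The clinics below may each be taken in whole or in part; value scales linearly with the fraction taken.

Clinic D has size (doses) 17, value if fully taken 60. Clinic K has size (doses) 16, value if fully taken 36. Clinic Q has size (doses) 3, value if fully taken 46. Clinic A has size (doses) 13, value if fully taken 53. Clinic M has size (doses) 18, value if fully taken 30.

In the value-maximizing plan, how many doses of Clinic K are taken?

10

Best value per unit of size first: Clinic Q 46/3≈15.3, Clinic A 53/13≈4.08, Clinic D 60/17≈3.53, Clinic K 36/16≈2.25, Clinic M 30/18≈1.67.
All 3 doses of Clinic Q fit (value 46) ; 40 remain.
Clinic A: take in full, 13 doses for value 53 ; 27 left.
Clinic D: take in full, 17 doses for value 60 ; 10 left.
10 doses left: a 10/16 share of Clinic K gives 36×10/16 = 22.5.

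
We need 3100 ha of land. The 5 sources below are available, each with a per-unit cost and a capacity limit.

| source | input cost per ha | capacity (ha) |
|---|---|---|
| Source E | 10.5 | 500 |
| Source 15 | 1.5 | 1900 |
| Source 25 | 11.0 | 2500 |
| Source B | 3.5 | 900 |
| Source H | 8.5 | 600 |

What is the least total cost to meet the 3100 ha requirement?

Cheapest first:
Source 15 at 1.5: take all 1900 ha — 1200 still needed.
Take 900 from Source B at 3.5 — need 300 more.
Source H at 8.5: take 300 of its 600 — requirement met.
Source E, Source 25: unused.
Cost = 1900×1.5 + 900×3.5 + 300×8.5 = 8550.

8550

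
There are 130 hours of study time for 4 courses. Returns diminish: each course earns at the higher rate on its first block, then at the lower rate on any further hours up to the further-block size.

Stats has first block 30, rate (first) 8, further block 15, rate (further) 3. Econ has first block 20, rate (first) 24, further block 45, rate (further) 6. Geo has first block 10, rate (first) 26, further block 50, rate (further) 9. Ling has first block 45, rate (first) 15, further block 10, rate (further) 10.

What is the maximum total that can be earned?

1920

Treat each block as its own option and order by rate: Geo/T1 26 > Econ/T1 24 > Ling/T1 15 > Ling/T2 10 > Geo/T2 9 > Stats/T1 8 > Econ/T2 6 > Stats/T2 3.
Fill Geo T1 block (10 at 26) → 120 left.
Econ/T1 (24): +20 → 100 left.
Ling/T1 (15): +45 → 55 left.
Fill Ling T2 block (10 at 10) → 45 left.
45 remain; put them into Geo T2 at 9.
Total = 26×10 + 24×20 + 15×45 + 10×10 + 9×45 = 1920.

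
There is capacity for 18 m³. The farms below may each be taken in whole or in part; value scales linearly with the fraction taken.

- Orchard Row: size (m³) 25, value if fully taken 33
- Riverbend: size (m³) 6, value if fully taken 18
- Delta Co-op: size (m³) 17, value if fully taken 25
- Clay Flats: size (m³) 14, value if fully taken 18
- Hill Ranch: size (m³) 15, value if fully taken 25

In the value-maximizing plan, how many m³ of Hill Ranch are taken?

Rank by value-to-size ratio: Riverbend 18/6≈3, Hill Ranch 25/15≈1.67, Delta Co-op 25/17≈1.47, Orchard Row 33/25≈1.32, Clay Flats 18/14≈1.29.
Riverbend: take in full, 6 m³ for value 18 → 12 left.
Fill the last 12 m³ with part of Hill Ranch: 12/15 of it earns 20.

12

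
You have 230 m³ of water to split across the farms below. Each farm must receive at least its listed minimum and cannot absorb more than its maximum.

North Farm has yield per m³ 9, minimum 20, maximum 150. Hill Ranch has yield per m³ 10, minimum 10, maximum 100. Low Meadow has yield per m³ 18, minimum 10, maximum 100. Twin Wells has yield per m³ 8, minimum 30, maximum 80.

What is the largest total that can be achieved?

3020

Meeting every minimum uses 20+10+10+30 = 70 m³, leaving 160.
Rank by yield per m³: Low Meadow 18 > Hill Ranch 10 > North Farm 9 > Twin Wells 8.
Give Low Meadow 90 more to hit its cap of 100 → 70 left.
Only 70 left; Hill Ranch takes them to reach 80.
Total = 9×20 + 10×80 + 18×100 + 8×30 = 3020.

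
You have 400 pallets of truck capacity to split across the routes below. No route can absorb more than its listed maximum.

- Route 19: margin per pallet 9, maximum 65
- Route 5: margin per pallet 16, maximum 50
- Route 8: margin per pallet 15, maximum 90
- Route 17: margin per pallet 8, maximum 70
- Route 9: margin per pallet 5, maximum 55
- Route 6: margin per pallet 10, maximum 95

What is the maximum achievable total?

4395

Highest margin per pallet first: Route 5 16 > Route 8 15 > Route 6 10 > Route 19 9 > Route 17 8 > Route 9 5.
Route 5: +50 to 50 (cap) ; 350 left.
Give Route 8 90 to hit its cap of 90 ; 260 left.
Route 6: +95 to 95 (cap) ; 165 left.
Give Route 19 65 to hit its cap of 65 ; 100 left.
Route 17 takes 70 to reach its cap of 70 ; 30 left.
Route 9 has room for 55 but only 30 remain, so it gets 30.
Total = 9×65 + 16×50 + 15×90 + 8×70 + 5×30 + 10×95 = 4395.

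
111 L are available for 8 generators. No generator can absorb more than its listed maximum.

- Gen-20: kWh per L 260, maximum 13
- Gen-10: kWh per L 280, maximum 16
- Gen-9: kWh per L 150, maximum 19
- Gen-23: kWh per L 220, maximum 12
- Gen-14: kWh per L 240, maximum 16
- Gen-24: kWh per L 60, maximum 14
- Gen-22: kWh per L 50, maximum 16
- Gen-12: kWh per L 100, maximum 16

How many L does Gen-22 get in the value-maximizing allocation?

Rank by kWh per L: Gen-10 280 > Gen-20 260 > Gen-14 240 > Gen-23 220 > Gen-9 150 > Gen-12 100 > Gen-24 60 > Gen-22 50.
Give Gen-10 16 to hit its cap of 16 — 95 left.
Gen-20: +13 to 13 (cap) — 82 left.
Gen-14: +16 to 16 (cap) — 66 left.
Gen-23 takes 12 to reach its cap of 12 — 54 left.
Gen-9: +19 to 19 (cap) — 35 left.
Gen-12 takes 16 to reach its cap of 16 — 19 left.
Gen-24: +14 to 14 (cap) — 5 left.
Gen-22: +5 (room for 16) → 5. Pool exhausted.

5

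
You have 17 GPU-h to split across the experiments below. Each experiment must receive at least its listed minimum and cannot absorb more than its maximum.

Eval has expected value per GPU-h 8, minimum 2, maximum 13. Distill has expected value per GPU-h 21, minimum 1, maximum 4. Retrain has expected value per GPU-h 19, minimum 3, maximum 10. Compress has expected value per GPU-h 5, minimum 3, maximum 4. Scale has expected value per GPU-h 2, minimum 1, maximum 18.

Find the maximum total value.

250

Meeting every minimum uses 2+1+3+3+1 = 10 GPU-h, leaving 7.
Rank by expected value per GPU-h: Distill 21 > Retrain 19 > Eval 8 > Compress 5 > Scale 2.
Distill takes 3 more to reach its cap of 4 → 4 left.
Retrain: +4 (room for 7) → 7. Pool exhausted.
Total = 8×2 + 21×4 + 19×7 + 5×3 + 2×1 = 250.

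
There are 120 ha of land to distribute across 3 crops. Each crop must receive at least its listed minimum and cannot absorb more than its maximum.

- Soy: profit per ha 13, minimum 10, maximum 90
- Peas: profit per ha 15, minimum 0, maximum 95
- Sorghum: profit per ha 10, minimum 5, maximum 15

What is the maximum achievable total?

1735

Meeting every minimum uses 10+0+5 = 15 ha, leaving 105.
Highest profit per ha first: Peas 15 > Soy 13 > Sorghum 10.
Give Peas 95 more to hit its cap of 95 ; 10 left.
Only 10 left; Soy takes them to reach 20.
Total = 13×20 + 15×95 + 10×5 = 1735.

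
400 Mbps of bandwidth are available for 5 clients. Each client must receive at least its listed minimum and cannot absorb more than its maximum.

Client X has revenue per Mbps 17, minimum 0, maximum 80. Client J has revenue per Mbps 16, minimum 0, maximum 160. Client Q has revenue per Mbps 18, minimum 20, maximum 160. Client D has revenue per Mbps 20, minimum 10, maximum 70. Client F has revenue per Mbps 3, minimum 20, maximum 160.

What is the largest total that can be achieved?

6820

Meeting every minimum uses 0+0+20+10+20 = 50 Mbps, leaving 350.
Rank by revenue per Mbps: Client D 20 > Client Q 18 > Client X 17 > Client J 16 > Client F 3.
Client D: +60 to 70 (cap) — 290 left.
Give Client Q 140 more to hit its cap of 160 — 150 left.
Give Client X 80 more to hit its cap of 80 — 70 left.
Client J has room for 160 more but only 70 remain, so it gets 70.
Total = 17×80 + 16×70 + 18×160 + 20×70 + 3×20 = 6820.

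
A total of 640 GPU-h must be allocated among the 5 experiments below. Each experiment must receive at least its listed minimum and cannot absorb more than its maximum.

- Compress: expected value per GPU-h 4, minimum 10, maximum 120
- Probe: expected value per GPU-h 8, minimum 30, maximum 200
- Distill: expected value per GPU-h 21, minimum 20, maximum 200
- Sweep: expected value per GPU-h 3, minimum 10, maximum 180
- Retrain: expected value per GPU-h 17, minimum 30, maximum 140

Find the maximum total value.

8570

Meeting every minimum uses 10+30+20+10+30 = 100 GPU-h, leaving 540.
Order the experiments by expected value per GPU-h: Distill 21 > Retrain 17 > Probe 8 > Compress 4 > Sweep 3.
Distill: +180 to 200 (cap) ; 360 left.
Give Retrain 110 more to hit its cap of 140 ; 250 left.
Probe: +170 to 200 (cap) ; 80 left.
Compress: +80 (room for 110) → 90. Pool exhausted.
Total = 4×90 + 8×200 + 21×200 + 3×10 + 17×140 = 8570.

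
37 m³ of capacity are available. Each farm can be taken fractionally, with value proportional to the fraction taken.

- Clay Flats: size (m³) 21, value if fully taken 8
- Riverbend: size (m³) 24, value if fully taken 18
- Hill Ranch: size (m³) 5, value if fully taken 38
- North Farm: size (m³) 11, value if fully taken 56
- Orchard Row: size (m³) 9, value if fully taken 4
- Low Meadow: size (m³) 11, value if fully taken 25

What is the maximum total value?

126.5

Sort by value density: Hill Ranch 38/5≈7.6, North Farm 56/11≈5.09, Low Meadow 25/11≈2.27, Riverbend 18/24≈0.75, Orchard Row 4/9≈0.444, Clay Flats 8/21≈0.381.
All 5 m³ of Hill Ranch fit (value 38) ; 32 remain.
Take all of North Farm (11 m³, value 56) ; 21 m³ left.
Take all of Low Meadow (11 m³, value 25) ; 10 m³ left.
10 m³ left: a 10/24 share of Riverbend gives 18×10/24 = 7.5.
Total value = 126.5.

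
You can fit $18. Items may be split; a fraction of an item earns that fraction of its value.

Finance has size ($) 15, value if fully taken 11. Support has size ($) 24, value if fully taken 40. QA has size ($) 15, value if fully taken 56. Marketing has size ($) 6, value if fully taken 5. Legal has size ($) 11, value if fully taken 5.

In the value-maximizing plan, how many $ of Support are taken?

3

Sort by value density: QA 56/15≈3.73, Support 40/24≈1.67, Marketing 5/6≈0.833, Finance 11/15≈0.733, Legal 5/11≈0.455.
Take all of QA (15 $, value 56) → 3 $ left.
Fill the last 3 $ with part of Support: 3/24 of it earns 5.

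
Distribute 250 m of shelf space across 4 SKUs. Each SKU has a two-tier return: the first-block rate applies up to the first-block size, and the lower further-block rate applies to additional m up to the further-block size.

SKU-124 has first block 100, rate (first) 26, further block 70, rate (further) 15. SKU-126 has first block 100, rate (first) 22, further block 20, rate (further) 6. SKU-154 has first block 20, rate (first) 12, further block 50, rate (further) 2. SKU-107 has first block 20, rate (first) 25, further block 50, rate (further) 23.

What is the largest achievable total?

6010

Treat each block as its own option and order by rate: SKU-124/first 26 > SKU-107/first 25 > SKU-107/second 23 > SKU-126/first 22 > SKU-124/second 15 > SKU-154/first 12 > SKU-126/second 6 > SKU-154/second 2.
Fill SKU-124 first block (100 at 26) → 150 left.
SKU-107/first (25): +20 → 130 left.
SKU-107/second (23): +50 → 80 left.
SKU-126/first: +80 of 100 at 22; pool empty.
Total = 26×100 + 25×20 + 23×50 + 22×80 = 6010.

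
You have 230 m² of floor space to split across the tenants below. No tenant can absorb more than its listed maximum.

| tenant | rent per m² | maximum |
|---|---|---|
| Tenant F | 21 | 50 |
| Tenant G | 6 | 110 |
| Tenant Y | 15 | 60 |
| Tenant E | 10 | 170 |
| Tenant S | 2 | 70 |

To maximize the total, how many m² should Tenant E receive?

Order the tenants by rent per m²: Tenant F 21 > Tenant Y 15 > Tenant E 10 > Tenant G 6 > Tenant S 2.
Give Tenant F 50 to hit its cap of 50 — 180 left.
Give Tenant Y 60 to hit its cap of 60 — 120 left.
Tenant E: +120 (room for 170) → 120. Pool exhausted.

120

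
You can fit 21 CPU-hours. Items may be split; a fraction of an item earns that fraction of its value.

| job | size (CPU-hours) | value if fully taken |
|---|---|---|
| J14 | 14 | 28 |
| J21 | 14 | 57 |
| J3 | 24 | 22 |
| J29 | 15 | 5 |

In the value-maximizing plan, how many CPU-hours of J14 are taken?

7

Rank by value-to-size ratio: J21 57/14≈4.07, J14 28/14≈2, J3 22/24≈0.917, J29 5/15≈0.333.
J21: take in full, 14 CPU-hours for value 57 → 7 left.
7 CPU-hours left: a 7/14 share of J14 gives 28×7/14 = 14.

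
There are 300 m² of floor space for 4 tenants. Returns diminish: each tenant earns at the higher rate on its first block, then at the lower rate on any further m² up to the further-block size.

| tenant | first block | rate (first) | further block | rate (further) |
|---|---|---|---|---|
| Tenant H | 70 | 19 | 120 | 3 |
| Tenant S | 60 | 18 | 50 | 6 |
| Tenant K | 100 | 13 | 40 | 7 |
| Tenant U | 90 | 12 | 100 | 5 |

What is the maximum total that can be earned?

Treat each block as its own option and order by rate: Tenant H/T1 19 > Tenant S/T1 18 > Tenant K/T1 13 > Tenant U/T1 12 > Tenant K/T2 7 > Tenant S/T2 6 > Tenant U/T2 5 > Tenant H/T2 3.
Fill Tenant H T1 block (70 at 19) ; 230 left.
Tenant S/T1 (18): +60 ; 170 left.
Tenant K T1 at 13: fill all 100 ; 70 left.
Tenant U T1 at 12: only 70 left, fill 70.
Total = 19×70 + 18×60 + 13×100 + 12×70 = 4550.

4550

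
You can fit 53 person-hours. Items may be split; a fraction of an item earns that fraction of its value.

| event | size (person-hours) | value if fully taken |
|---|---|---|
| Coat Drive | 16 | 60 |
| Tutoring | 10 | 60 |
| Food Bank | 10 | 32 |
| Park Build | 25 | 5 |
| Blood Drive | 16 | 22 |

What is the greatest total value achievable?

174.2

Sort by value density: Tutoring 60/10≈6, Coat Drive 60/16≈3.75, Food Bank 32/10≈3.2, Blood Drive 22/16≈1.38, Park Build 5/25≈0.2.
Tutoring: take in full, 10 person-hours for value 60 ; 43 left.
All 16 person-hours of Coat Drive fit (value 60) ; 27 remain.
Food Bank: take in full, 10 person-hours for value 32 ; 17 left.
All 16 person-hours of Blood Drive fit (value 22) ; 1 remain.
Fill the last 1 person-hours with part of Park Build: 1/25 of it earns 0.2.
Total value = 174.2.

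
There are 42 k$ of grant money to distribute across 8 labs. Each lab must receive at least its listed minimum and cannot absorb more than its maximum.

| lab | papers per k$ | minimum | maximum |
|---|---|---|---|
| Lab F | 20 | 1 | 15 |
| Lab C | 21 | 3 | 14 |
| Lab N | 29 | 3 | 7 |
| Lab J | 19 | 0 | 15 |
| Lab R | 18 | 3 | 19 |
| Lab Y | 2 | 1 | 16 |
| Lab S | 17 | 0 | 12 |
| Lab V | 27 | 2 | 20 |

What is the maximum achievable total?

Meeting every minimum uses 1+3+3+0+3+1+0+2 = 13 k$, leaving 29.
Rank by papers per k$: Lab N 29 > Lab V 27 > Lab C 21 > Lab F 20 > Lab J 19 > Lab R 18 > Lab S 17 > Lab Y 2.
Lab N: +4 to 7 (cap) — 25 left.
Give Lab V 18 more to hit its cap of 20 — 7 left.
Lab C: +7 (room for 11) → 10. Pool exhausted.
Total = 20×1 + 21×10 + 29×7 + 18×3 + 2×1 + 27×20 = 1029.

1029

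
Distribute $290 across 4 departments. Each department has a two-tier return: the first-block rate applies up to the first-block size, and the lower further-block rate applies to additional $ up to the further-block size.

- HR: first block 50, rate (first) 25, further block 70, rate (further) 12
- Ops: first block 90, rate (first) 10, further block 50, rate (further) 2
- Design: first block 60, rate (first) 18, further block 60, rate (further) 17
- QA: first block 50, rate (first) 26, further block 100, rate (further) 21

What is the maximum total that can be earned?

Order all 8 blocks by rate: QA/tier1 26 > HR/tier1 25 > QA/tier2 21 > Design/tier1 18 > Design/tier2 17 > HR/tier2 12 > Ops/tier1 10 > Ops/tier2 2.
QA tier1 at 26: fill all 50 — 240 left.
HR/tier1 (25): +50 — 190 left.
Fill QA tier2 block (100 at 21) — 90 left.
Fill Design tier1 block (60 at 18) — 30 left.
30 remain; put them into Design tier2 at 17.
Total = 26×50 + 25×50 + 21×100 + 18×60 + 17×30 = 6240.

6240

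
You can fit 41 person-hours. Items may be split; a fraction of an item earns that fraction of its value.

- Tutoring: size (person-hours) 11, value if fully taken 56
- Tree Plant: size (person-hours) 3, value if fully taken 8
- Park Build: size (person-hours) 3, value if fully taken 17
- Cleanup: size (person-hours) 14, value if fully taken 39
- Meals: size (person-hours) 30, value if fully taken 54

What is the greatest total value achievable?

138

Rank by value-to-size ratio: Park Build 17/3≈5.67, Tutoring 56/11≈5.09, Cleanup 39/14≈2.79, Tree Plant 8/3≈2.67, Meals 54/30≈1.8.
All 3 person-hours of Park Build fit (value 17) → 38 remain.
All 11 person-hours of Tutoring fit (value 56) → 27 remain.
All 14 person-hours of Cleanup fit (value 39) → 13 remain.
Take all of Tree Plant (3 person-hours, value 8) → 10 person-hours left.
Only 10 person-hours remain; take 10/30 of Meals for value 54×10/30 = 18.
Total value = 138.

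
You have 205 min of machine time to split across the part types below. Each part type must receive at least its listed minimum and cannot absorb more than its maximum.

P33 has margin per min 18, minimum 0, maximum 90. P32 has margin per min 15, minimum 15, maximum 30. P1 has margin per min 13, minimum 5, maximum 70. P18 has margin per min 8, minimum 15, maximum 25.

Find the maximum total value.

Meeting every minimum uses 0+15+5+15 = 35 min, leaving 170.
Highest margin per min first: P33 18 > P32 15 > P1 13 > P18 8.
P33 takes 90 more to reach its cap of 90 — 80 left.
Give P32 15 more to hit its cap of 30 — 65 left.
Give P1 65 more to hit its cap of 70 — 0 left.
Total = 18×90 + 15×30 + 13×70 + 8×15 = 3100.

3100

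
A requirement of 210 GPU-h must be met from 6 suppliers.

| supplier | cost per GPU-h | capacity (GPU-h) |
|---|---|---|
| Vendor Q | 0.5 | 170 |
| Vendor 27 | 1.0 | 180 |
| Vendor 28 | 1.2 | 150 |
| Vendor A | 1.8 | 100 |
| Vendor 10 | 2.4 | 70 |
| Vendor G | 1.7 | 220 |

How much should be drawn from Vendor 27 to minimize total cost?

40

Use suppliers in increasing cost order.
Vendor Q at 0.5: take all 170 GPU-h → 40 still needed.
Vendor 27 at 1.0: take 40 of its 180 → requirement met.
Vendor 28, Vendor G, Vendor A, Vendor 10: unused.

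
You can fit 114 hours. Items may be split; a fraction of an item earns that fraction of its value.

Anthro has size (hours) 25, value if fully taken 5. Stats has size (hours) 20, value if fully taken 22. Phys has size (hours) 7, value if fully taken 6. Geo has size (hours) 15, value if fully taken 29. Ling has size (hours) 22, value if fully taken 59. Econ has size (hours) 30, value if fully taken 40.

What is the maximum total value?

Rank by value-to-size ratio: Ling 59/22≈2.68, Geo 29/15≈1.93, Econ 40/30≈1.33, Stats 22/20≈1.1, Phys 6/7≈0.857, Anthro 5/25≈0.2.
Ling: take in full, 22 hours for value 59 ; 92 left.
Take all of Geo (15 hours, value 29) ; 77 hours left.
Take all of Econ (30 hours, value 40) ; 47 hours left.
All 20 hours of Stats fit (value 22) ; 27 remain.
All 7 hours of Phys fit (value 6) ; 20 remain.
Only 20 hours remain; take 20/25 of Anthro for value 5×20/25 = 4.
Total value = 160.

160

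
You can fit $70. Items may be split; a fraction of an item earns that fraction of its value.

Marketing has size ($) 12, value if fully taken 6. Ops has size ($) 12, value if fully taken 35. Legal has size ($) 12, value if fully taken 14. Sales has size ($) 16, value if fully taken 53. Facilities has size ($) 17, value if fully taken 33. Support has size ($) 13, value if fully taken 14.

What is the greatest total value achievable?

149

Sort by value density: Sales 53/16≈3.31, Ops 35/12≈2.92, Facilities 33/17≈1.94, Legal 14/12≈1.17, Support 14/13≈1.08, Marketing 6/12≈0.5.
Sales: take in full, 16 $ for value 53 ; 54 left.
All 12 $ of Ops fit (value 35) ; 42 remain.
All 17 $ of Facilities fit (value 33) ; 25 remain.
Take all of Legal (12 $, value 14) ; 13 $ left.
All 13 $ of Support fit (value 14) ; 0 remain.
Total value = 149.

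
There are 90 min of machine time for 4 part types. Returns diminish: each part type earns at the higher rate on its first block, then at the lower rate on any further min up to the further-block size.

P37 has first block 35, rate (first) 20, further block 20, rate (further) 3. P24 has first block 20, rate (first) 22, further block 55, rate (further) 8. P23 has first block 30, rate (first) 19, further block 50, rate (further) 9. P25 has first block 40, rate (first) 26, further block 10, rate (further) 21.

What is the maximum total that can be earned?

Rank every tier by rate: P25/T1 26 > P24/T1 22 > P25/T2 21 > P37/T1 20 > P23/T1 19 > P23/T2 9 > P24/T2 8 > P37/T2 3.
Fill P25 T1 block (40 at 26) ; 50 left.
P24 T1 at 22: fill all 20 ; 30 left.
P25/T2 (21): +10 ; 20 left.
P37 T1 at 20: only 20 left, fill 20.
Total = 26×40 + 22×20 + 21×10 + 20×20 = 2090.

2090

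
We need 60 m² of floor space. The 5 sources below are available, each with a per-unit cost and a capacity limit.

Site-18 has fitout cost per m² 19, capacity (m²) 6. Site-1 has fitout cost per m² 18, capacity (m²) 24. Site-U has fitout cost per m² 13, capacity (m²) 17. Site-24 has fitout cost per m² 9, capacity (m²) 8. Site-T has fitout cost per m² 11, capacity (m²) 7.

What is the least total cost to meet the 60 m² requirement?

Use sources in increasing cost order.
Site-24 at 9: take all 8 m² — 52 still needed.
Site-T (11): use full 7 — 45 m² to go.
Site-U (13): use full 17 — 28 m² to go.
Site-1 (18): use full 24 — 4 m² to go.
Site-18 (19): take the remaining 4 — done.
Cost = 8×9 + 7×11 + 17×13 + 24×18 + 4×19 = 878.

878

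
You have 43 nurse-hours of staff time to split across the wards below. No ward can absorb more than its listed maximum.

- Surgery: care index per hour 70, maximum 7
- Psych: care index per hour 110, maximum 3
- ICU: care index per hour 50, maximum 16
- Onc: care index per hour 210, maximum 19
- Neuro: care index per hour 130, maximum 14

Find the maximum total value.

Highest care index per hour first: Onc 210 > Neuro 130 > Psych 110 > Surgery 70 > ICU 50.
Onc takes 19 to reach its cap of 19 ; 24 left.
Neuro takes 14 to reach its cap of 14 ; 10 left.
Psych takes 3 to reach its cap of 3 ; 7 left.
Give Surgery 7 to hit its cap of 7 ; 0 left.
Total = 70×7 + 110×3 + 210×19 + 130×14 = 6630.

6630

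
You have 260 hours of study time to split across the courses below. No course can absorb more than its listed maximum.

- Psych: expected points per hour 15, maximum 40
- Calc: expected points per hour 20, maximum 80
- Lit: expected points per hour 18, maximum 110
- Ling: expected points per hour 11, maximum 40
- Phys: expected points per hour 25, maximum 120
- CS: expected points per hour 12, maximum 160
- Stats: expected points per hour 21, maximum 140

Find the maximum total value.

Highest expected points per hour first: Phys 25 > Stats 21 > Calc 20 > Lit 18 > Psych 15 > CS 12 > Ling 11.
Phys takes 120 to reach its cap of 120 ; 140 left.
Stats: +140 to 140 (cap) ; 0 left.
Total = 25×120 + 21×140 = 5940.

5940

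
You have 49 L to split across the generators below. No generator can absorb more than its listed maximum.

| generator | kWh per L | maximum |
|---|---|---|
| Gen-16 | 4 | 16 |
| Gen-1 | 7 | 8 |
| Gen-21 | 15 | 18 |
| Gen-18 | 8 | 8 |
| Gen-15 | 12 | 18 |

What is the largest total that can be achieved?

Order the generators by kWh per L: Gen-21 15 > Gen-15 12 > Gen-18 8 > Gen-1 7 > Gen-16 4.
Gen-21 takes 18 to reach its cap of 18 ; 31 left.
Gen-15 takes 18 to reach its cap of 18 ; 13 left.
Gen-18: +8 to 8 (cap) ; 5 left.
Gen-1: +5 (room for 8) → 5. Pool exhausted.
Total = 7×5 + 15×18 + 8×8 + 12×18 = 585.

585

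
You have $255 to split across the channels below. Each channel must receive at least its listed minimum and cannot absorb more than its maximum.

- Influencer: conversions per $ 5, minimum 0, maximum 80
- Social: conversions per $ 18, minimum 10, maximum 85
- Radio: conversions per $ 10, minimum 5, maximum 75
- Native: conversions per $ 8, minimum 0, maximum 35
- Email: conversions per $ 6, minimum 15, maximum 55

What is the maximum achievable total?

Meeting every minimum uses 0+10+5+0+15 = 30 $, leaving 225.
Order the channels by conversions per $: Social 18 > Radio 10 > Native 8 > Email 6 > Influencer 5.
Social takes 75 more to reach its cap of 85 ; 150 left.
Radio: +70 to 75 (cap) ; 80 left.
Give Native 35 more to hit its cap of 35 ; 45 left.
Email: +40 to 55 (cap) ; 5 left.
Influencer has room for 80 more but only 5 remain, so it gets 5.
Total = 5×5 + 18×85 + 10×75 + 8×35 + 6×55 = 2915.

2915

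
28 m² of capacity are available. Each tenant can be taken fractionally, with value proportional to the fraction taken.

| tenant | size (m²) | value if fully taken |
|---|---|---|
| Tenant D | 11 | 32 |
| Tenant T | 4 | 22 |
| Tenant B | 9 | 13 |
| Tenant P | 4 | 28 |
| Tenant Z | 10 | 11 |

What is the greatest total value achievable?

95

Best value per unit of size first: Tenant P 28/4≈7, Tenant T 22/4≈5.5, Tenant D 32/11≈2.91, Tenant B 13/9≈1.44, Tenant Z 11/10≈1.1.
Tenant P: take in full, 4 m² for value 28 → 24 left.
Tenant T: take in full, 4 m² for value 22 → 20 left.
Take all of Tenant D (11 m², value 32) → 9 m² left.
Take all of Tenant B (9 m², value 13) → 0 m² left.
Total value = 95.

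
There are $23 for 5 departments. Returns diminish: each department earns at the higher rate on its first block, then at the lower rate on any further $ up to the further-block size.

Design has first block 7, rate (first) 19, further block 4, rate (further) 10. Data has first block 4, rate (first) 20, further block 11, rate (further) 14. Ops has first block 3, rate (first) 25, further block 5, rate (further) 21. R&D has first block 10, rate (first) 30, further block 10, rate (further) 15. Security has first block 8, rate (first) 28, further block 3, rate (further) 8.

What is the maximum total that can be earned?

Treat each block as its own option and order by rate: R&D/T1 30 > Security/T1 28 > Ops/T1 25 > Ops/T2 21 > Data/T1 20 > Design/T1 19 > R&D/T2 15 > Data/T2 14 > Design/T2 10 > Security/T2 8.
R&D/T1 (30): +10 — 13 left.
Security/T1 (28): +8 — 5 left.
Ops/T1 (25): +3 — 2 left.
Ops/T2: +2 of 5 at 21; pool empty.
Total = 30×10 + 28×8 + 25×3 + 21×2 = 641.

641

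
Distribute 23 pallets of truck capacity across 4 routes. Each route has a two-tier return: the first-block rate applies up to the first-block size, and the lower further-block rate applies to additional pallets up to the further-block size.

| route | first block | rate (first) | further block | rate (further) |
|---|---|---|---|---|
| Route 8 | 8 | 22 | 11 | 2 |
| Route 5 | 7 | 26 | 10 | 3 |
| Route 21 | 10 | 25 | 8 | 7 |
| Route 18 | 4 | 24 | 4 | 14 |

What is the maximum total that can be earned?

Rank every tier by rate: Route 5/T1 26 > Route 21/T1 25 > Route 18/T1 24 > Route 8/T1 22 > Route 18/T2 14 > Route 21/T2 7 > Route 5/T2 3 > Route 8/T2 2.
Route 5/T1 (26): +7 ; 16 left.
Route 21 T1 at 25: fill all 10 ; 6 left.
Fill Route 18 T1 block (4 at 24) ; 2 left.
Route 8/T1: +2 of 8 at 22; pool empty.
Total = 26×7 + 25×10 + 24×4 + 22×2 = 572.

572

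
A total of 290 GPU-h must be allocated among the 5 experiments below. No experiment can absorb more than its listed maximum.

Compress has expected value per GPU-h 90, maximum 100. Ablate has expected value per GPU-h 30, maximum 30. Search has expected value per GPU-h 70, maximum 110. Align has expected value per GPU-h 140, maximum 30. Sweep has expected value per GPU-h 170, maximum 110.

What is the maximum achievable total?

35400

Rank by expected value per GPU-h: Sweep 170 > Align 140 > Compress 90 > Search 70 > Ablate 30.
Sweep takes 110 to reach its cap of 110 — 180 left.
Align takes 30 to reach its cap of 30 — 150 left.
Give Compress 100 to hit its cap of 100 — 50 left.
Only 50 left; Search takes them to reach 50.
Total = 90×100 + 70×50 + 140×30 + 170×110 = 35400.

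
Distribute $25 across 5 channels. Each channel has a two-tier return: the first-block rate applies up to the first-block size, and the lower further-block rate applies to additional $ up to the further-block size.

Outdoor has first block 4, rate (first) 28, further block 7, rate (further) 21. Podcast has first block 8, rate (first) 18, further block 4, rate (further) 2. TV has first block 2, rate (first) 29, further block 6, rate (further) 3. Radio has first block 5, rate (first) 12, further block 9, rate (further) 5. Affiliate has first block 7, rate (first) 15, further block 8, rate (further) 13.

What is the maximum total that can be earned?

521

Order all 10 blocks by rate: TV/T1 29 > Outdoor/T1 28 > Outdoor/T2 21 > Podcast/T1 18 > Affiliate/T1 15 > Affiliate/T2 13 > Radio/T1 12 > Radio/T2 5 > TV/T2 3 > Podcast/T2 2.
Fill TV T1 block (2 at 29) — 23 left.
Fill Outdoor T1 block (4 at 28) — 19 left.
Outdoor/T2 (21): +7 — 12 left.
Fill Podcast T1 block (8 at 18) — 4 left.
Affiliate T1 at 15: only 4 left, fill 4.
Total = 29×2 + 28×4 + 21×7 + 18×8 + 15×4 = 521.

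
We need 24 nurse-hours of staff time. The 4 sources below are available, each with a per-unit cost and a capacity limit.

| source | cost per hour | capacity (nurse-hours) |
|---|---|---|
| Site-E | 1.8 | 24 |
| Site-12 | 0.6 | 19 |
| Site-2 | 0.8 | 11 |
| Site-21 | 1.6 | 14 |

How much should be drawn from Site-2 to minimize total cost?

Fill from the cheapest source first.
Take 19 from Site-12 at 0.6 → need 5 more.
Take 5 from Site-2 at 0.8 to finish.
Site-21, Site-E: unused.

5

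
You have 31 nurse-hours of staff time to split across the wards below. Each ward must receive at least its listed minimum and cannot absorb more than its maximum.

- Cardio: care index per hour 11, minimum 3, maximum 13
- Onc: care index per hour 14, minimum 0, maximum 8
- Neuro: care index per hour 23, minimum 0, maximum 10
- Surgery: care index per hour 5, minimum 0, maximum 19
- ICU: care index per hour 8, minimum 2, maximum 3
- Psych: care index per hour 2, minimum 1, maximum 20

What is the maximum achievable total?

470

Meeting every minimum uses 3+0+0+0+2+1 = 6 nurse-hours, leaving 25.
Rank by care index per hour: Neuro 23 > Onc 14 > Cardio 11 > ICU 8 > Surgery 5 > Psych 2.
Neuro: +10 to 10 (cap) → 15 left.
Onc: +8 to 8 (cap) → 7 left.
Cardio has room for 10 more but only 7 remain, so it gets 10.
Total = 11×10 + 14×8 + 23×10 + 8×2 + 2×1 = 470.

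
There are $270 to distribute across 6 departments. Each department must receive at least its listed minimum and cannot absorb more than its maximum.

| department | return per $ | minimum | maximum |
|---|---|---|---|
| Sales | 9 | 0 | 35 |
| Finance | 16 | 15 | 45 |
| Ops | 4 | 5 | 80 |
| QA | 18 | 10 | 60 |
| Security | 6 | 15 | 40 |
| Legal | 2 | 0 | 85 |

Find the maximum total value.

2695

Meeting every minimum uses 0+15+5+10+15+0 = 45 $, leaving 225.
Highest return per $ first: QA 18 > Finance 16 > Sales 9 > Security 6 > Ops 4 > Legal 2.
QA takes 50 more to reach its cap of 60 → 175 left.
Give Finance 30 more to hit its cap of 45 → 145 left.
Sales: +35 to 35 (cap) → 110 left.
Give Security 25 more to hit its cap of 40 → 85 left.
Give Ops 75 more to hit its cap of 80 → 10 left.
Legal has room for 85 more but only 10 remain, so it gets 10.
Total = 9×35 + 16×45 + 4×80 + 18×60 + 6×40 + 2×10 = 2695.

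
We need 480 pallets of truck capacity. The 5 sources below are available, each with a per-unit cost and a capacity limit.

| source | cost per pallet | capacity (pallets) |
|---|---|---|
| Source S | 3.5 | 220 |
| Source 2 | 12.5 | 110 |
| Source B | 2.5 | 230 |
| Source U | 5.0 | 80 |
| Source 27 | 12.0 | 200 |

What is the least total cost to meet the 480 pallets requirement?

Use sources in increasing cost order.
Source B at 2.5: take all 230 pallets — 250 still needed.
Source S at 3.5: take all 220 pallets — 30 still needed.
Source U at 5.0: take 30 of its 80 — requirement met.
Source 27, Source 2: unused.
Cost = 230×2.5 + 220×3.5 + 30×5.0 = 1495.

1495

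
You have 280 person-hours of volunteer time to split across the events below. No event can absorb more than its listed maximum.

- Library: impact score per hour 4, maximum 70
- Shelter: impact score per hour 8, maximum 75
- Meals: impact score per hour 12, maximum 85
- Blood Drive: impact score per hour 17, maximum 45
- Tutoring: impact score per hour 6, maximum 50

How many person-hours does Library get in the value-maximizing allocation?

Rank by impact score per hour: Blood Drive 17 > Meals 12 > Shelter 8 > Tutoring 6 > Library 4.
Give Blood Drive 45 to hit its cap of 45 ; 235 left.
Give Meals 85 to hit its cap of 85 ; 150 left.
Give Shelter 75 to hit its cap of 75 ; 75 left.
Give Tutoring 50 to hit its cap of 50 ; 25 left.
Library has room for 70 but only 25 remain, so it gets 25.

25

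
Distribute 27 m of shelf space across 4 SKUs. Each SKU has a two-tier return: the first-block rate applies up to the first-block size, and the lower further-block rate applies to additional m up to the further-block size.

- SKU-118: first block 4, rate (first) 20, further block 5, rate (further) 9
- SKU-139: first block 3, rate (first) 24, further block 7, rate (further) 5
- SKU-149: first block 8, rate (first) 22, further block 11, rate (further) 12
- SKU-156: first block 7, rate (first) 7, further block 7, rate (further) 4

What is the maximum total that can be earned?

469

Order all 8 blocks by rate: SKU-139/T1 24 > SKU-149/T1 22 > SKU-118/T1 20 > SKU-149/T2 12 > SKU-118/T2 9 > SKU-156/T1 7 > SKU-139/T2 5 > SKU-156/T2 4.
SKU-139 T1 at 24: fill all 3 — 24 left.
SKU-149/T1 (22): +8 — 16 left.
SKU-118/T1 (20): +4 — 12 left.
Fill SKU-149 T2 block (11 at 12) — 1 left.
SKU-118 T2 at 9: only 1 left, fill 1.
Total = 24×3 + 22×8 + 20×4 + 12×11 + 9×1 = 469.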